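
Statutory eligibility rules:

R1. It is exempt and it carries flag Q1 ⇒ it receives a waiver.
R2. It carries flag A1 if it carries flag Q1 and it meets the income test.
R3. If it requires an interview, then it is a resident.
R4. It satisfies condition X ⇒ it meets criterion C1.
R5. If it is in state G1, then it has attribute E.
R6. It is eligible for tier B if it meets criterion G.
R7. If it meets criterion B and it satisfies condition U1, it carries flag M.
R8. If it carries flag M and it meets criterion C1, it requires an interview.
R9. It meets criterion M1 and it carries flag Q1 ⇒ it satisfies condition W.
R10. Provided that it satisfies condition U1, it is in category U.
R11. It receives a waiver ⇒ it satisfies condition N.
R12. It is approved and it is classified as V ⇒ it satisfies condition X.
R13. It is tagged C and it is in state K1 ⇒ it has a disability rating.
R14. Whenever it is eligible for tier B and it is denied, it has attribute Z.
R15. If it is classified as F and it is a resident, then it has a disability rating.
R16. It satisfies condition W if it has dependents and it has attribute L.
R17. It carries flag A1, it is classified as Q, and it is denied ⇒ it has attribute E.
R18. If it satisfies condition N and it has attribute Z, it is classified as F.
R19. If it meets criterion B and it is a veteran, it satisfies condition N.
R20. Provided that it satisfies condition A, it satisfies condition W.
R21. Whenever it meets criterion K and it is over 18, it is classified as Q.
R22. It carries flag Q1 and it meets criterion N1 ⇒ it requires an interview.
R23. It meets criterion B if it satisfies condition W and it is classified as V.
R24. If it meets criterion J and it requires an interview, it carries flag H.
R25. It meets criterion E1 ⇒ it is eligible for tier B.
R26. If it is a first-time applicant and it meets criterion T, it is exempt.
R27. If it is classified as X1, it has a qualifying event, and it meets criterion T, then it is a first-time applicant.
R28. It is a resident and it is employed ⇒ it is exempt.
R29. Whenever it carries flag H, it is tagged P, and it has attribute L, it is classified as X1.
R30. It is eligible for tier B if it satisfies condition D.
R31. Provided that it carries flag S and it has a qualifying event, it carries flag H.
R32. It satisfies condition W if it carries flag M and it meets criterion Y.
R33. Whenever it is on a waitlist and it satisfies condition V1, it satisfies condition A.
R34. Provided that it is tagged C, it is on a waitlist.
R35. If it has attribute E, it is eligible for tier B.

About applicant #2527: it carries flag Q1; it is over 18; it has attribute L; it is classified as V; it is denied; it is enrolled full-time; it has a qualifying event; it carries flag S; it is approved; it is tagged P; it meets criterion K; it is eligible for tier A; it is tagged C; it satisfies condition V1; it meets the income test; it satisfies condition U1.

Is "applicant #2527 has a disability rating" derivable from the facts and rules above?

No

Forward chaining from the given facts derives: carries flag A1, is in category U, satisfies condition X, is classified as Q, carries flag H, is on a waitlist, meets criterion C1, has attribute E, is classified as X1, satisfies condition A, is eligible for tier B, has attribute Z, satisfies condition W, meets criterion B, carries flag M, requires an interview, is a resident.
Rules concluding "it has a disability rating": R13 needs "it is in state K1"; R15 needs "it is classified as F" — none of these are established.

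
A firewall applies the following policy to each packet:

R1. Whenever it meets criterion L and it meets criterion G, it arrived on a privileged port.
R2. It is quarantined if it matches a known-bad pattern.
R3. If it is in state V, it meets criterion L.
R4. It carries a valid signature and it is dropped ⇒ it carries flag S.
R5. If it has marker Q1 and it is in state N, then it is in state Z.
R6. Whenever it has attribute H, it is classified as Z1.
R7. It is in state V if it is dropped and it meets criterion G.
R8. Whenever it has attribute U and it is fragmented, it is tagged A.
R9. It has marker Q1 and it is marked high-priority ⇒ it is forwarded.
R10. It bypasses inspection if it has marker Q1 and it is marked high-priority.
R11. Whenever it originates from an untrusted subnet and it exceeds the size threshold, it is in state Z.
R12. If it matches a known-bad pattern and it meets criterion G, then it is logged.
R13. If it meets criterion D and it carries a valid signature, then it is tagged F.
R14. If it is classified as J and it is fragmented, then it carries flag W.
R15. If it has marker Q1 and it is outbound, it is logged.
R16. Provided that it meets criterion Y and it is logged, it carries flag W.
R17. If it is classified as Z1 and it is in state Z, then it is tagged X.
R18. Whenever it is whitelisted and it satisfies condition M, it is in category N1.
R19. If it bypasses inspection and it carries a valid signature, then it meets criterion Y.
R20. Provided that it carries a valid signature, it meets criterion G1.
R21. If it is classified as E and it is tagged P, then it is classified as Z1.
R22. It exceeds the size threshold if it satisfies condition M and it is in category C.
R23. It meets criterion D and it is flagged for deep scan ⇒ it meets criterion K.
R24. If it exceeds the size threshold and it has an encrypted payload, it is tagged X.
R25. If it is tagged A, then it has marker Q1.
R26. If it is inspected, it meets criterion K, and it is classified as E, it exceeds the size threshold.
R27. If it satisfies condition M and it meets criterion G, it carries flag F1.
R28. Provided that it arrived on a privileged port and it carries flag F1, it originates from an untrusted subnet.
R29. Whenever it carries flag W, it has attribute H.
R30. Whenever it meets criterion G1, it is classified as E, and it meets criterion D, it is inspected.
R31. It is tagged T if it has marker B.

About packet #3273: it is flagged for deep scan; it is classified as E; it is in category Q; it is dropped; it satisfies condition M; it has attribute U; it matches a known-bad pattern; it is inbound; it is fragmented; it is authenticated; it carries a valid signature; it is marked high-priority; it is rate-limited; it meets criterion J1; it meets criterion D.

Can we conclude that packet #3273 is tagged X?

No

Forward chaining from the given facts derives: is quarantined, carries flag S, is tagged A, is tagged F, meets criterion G1, meets criterion K, has marker Q1, is inspected, is forwarded, bypasses inspection, meets criterion Y, exceeds the size threshold.
Rules concluding "it is tagged X": R17 needs "it is classified as Z1"; R24 needs "it has an encrypted payload" — none of these are established.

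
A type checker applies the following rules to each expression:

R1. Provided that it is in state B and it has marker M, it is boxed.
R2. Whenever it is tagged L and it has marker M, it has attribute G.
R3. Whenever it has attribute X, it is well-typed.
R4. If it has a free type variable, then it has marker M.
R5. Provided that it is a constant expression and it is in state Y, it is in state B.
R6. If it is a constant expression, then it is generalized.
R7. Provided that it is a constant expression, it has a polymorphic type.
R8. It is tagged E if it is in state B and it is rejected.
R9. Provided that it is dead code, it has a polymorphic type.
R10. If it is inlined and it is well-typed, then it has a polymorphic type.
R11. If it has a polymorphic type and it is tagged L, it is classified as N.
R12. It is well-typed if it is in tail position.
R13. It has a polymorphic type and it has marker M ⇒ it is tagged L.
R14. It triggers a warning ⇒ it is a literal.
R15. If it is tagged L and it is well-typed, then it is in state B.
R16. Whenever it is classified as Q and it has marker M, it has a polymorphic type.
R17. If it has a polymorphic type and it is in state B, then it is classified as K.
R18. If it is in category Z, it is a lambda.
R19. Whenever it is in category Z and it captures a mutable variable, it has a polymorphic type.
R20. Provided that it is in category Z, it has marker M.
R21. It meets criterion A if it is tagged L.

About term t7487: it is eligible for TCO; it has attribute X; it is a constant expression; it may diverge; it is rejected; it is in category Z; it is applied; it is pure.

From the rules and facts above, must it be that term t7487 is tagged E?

By R3 (it has attribute X): it is well-typed.
By R7 (it is a constant expression): it has a polymorphic type.
By R20 (it is in category Z): it has marker M.
By R13 (it has a polymorphic type, it has marker M): it is tagged L.
By R15 (it is tagged L, it is well-typed): it is in state B.
By R8 (it is in state B, it is rejected): it is tagged E.

Yes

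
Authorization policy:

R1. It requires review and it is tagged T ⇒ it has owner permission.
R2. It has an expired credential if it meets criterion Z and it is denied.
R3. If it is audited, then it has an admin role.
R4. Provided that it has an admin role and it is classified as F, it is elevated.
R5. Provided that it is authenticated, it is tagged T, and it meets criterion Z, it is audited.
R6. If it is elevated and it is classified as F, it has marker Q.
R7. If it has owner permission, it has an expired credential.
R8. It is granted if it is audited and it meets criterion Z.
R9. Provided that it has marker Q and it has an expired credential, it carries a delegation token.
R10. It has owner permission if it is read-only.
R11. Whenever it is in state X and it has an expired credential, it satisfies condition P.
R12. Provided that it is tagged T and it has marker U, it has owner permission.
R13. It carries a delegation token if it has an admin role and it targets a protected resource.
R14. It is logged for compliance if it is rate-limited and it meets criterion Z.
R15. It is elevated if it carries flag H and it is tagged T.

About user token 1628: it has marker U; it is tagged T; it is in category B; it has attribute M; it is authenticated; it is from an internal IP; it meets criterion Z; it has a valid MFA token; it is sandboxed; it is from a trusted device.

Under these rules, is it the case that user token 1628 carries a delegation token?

Forward chaining from the given facts derives: is audited, is granted, has owner permission, has an admin role, has an expired credential.
Rules concluding "it carries a delegation token": R9 needs "it has marker Q"; R13 needs "it targets a protected resource" — none of these are established.

No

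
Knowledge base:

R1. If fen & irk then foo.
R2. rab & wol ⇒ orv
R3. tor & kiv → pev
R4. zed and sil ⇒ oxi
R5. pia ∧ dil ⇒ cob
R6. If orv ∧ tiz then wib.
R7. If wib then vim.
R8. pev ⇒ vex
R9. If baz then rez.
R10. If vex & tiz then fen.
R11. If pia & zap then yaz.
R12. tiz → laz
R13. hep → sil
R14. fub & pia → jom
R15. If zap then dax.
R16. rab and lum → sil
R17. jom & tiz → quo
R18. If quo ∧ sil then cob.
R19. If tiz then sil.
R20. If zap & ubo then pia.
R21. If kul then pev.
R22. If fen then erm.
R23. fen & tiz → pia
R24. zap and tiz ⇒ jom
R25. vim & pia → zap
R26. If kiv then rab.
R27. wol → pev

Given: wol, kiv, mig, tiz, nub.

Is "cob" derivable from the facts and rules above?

Yes

sil  (by R19: tiz)
rab  (by R26: kiv)
pev  (by R27: wol)
orv  (by R2: rab, wol)
wib  (by R6: orv, tiz)
vim  (by R7: wib)
vex  (by R8: pev)
fen  (by R10: vex, tiz)
pia  (by R23: fen, tiz)
zap  (by R25: vim, pia)
jom  (by R24: zap, tiz)
quo  (by R17: jom, tiz)
cob  (by R18: quo, sil)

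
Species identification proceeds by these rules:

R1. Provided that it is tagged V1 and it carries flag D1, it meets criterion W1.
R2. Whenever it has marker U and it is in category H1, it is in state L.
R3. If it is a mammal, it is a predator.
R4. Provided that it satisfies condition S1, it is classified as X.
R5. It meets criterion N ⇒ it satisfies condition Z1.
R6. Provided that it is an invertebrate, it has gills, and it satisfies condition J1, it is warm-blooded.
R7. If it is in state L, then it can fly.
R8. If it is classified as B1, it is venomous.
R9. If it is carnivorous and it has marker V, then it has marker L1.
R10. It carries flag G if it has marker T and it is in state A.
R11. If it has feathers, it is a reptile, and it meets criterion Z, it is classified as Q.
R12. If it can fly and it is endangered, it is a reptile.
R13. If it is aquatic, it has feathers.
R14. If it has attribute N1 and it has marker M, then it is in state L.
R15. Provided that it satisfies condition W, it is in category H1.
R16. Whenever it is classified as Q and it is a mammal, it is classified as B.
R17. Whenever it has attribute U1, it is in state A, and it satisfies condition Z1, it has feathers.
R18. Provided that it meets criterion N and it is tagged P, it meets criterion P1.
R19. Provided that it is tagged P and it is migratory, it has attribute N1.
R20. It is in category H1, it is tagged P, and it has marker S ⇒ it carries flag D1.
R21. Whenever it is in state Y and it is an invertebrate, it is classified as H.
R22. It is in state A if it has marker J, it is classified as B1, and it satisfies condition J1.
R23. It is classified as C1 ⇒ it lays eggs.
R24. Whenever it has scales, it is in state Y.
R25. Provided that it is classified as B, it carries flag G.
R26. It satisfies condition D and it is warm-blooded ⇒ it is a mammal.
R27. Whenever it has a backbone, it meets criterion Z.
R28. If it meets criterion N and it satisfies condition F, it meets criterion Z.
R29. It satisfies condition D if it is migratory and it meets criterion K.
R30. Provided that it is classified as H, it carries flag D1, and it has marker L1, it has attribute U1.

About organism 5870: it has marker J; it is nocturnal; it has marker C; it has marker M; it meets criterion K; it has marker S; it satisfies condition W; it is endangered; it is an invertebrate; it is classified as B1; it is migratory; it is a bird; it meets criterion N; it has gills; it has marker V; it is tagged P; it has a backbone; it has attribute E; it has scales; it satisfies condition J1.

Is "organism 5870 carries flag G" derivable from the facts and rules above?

No

Forward chaining from the given facts derives: satisfies condition Z1, is warm-blooded, is venomous, is in category H1, meets criterion P1, has attribute N1, carries flag D1, is in state A, is in state Y, meets criterion Z, satisfies condition D, is in state L, is classified as H, is a mammal, is a predator, can fly, is a reptile.
Rules concluding "it carries flag G": R10 needs "it has marker T"; R25 needs "it is classified as B" — none of these are established.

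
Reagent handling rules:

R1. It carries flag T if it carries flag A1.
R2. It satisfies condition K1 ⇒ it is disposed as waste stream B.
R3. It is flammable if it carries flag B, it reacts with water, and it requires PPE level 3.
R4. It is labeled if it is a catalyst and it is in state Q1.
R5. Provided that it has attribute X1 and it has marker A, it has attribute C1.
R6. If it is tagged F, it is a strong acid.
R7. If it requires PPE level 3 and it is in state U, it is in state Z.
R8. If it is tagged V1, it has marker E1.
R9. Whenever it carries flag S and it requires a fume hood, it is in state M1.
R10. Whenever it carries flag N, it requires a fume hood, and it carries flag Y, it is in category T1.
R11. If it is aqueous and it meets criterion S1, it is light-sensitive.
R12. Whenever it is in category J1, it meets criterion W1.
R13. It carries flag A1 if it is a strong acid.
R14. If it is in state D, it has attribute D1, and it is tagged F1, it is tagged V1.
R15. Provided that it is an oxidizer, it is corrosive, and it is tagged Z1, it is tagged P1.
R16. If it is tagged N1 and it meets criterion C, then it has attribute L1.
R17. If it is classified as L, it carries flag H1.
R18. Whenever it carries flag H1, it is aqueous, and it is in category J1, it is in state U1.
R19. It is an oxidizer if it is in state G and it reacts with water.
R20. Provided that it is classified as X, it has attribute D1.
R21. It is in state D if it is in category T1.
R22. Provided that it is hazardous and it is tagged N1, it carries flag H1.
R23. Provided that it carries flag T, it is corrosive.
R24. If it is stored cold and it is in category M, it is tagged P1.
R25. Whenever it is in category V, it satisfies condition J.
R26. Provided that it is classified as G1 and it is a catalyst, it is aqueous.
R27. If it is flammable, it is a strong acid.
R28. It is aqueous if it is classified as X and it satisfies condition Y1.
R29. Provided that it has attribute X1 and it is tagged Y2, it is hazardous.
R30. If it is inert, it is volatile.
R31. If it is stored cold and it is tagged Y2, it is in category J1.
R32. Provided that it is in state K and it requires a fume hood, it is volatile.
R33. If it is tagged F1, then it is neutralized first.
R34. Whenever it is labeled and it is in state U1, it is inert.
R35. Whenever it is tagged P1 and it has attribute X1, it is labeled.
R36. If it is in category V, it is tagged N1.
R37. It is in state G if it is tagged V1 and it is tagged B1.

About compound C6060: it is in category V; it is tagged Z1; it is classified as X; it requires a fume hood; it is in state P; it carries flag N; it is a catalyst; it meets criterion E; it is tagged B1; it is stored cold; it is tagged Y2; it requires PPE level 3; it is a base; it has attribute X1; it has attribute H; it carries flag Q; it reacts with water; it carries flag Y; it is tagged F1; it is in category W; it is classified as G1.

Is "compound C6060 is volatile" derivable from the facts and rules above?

Forward chaining from the given facts derives: is in category T1, has attribute D1, is in state D, satisfies condition J, is aqueous, is hazardous, is in category J1, is neutralized first, is tagged N1, meets criterion W1, is tagged V1, carries flag H1, is in state G, has marker E1, is in state U1, is an oxidizer.
Rules concluding "it is volatile": R30 needs "it is inert"; R32 needs "it is in state K" — none of these are established.

No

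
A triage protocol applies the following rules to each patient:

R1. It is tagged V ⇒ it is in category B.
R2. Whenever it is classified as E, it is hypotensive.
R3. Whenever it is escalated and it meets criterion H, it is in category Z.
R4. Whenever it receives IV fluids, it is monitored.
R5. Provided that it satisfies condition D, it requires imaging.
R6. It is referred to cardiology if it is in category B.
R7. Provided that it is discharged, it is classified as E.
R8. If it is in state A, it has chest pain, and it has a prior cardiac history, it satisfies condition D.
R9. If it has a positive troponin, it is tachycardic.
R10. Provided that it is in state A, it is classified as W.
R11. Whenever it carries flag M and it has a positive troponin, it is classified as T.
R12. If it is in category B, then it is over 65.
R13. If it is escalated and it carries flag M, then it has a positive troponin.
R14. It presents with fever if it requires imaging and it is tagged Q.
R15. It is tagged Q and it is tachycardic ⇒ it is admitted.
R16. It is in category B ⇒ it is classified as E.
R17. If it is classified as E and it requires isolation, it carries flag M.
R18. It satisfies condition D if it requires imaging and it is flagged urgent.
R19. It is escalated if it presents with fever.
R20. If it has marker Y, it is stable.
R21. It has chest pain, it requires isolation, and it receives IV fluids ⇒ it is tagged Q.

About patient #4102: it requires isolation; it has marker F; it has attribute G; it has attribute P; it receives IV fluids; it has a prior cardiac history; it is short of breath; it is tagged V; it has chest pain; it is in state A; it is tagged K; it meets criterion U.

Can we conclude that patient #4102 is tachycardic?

Yes

By R1 (it is tagged V): it is in category B.
By R8 (it is in state A, it has chest pain, it has a prior cardiac history): it satisfies condition D.
By R16 (it is in category B): it is classified as E.
By R17 (it is classified as E, it requires isolation): it carries flag M.
By R21 (it has chest pain, it requires isolation, it receives IV fluids): it is tagged Q.
By R5 (it satisfies condition D): it requires imaging.
By R14 (it requires imaging, it is tagged Q): it presents with fever.
By R19 (it presents with fever): it is escalated.
By R13 (it is escalated, it carries flag M): it has a positive troponin.
By R9 (it has a positive troponin): it is tachycardic.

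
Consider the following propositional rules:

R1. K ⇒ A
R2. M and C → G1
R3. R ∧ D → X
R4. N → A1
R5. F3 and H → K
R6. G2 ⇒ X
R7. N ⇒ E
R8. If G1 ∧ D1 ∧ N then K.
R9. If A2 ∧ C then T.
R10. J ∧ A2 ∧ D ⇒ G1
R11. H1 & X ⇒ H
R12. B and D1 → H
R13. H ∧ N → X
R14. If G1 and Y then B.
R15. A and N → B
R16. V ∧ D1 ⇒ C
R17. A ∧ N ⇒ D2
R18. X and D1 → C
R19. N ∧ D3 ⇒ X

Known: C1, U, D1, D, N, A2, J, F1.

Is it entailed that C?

G1  (by R10: J, A2, D)
K  (by R8: G1, D1, N)
A  (by R1: K)
B  (by R15: A, N)
H  (by R12: B, D1)
X  (by R13: H, N)
C  (by R18: X, D1)

Yes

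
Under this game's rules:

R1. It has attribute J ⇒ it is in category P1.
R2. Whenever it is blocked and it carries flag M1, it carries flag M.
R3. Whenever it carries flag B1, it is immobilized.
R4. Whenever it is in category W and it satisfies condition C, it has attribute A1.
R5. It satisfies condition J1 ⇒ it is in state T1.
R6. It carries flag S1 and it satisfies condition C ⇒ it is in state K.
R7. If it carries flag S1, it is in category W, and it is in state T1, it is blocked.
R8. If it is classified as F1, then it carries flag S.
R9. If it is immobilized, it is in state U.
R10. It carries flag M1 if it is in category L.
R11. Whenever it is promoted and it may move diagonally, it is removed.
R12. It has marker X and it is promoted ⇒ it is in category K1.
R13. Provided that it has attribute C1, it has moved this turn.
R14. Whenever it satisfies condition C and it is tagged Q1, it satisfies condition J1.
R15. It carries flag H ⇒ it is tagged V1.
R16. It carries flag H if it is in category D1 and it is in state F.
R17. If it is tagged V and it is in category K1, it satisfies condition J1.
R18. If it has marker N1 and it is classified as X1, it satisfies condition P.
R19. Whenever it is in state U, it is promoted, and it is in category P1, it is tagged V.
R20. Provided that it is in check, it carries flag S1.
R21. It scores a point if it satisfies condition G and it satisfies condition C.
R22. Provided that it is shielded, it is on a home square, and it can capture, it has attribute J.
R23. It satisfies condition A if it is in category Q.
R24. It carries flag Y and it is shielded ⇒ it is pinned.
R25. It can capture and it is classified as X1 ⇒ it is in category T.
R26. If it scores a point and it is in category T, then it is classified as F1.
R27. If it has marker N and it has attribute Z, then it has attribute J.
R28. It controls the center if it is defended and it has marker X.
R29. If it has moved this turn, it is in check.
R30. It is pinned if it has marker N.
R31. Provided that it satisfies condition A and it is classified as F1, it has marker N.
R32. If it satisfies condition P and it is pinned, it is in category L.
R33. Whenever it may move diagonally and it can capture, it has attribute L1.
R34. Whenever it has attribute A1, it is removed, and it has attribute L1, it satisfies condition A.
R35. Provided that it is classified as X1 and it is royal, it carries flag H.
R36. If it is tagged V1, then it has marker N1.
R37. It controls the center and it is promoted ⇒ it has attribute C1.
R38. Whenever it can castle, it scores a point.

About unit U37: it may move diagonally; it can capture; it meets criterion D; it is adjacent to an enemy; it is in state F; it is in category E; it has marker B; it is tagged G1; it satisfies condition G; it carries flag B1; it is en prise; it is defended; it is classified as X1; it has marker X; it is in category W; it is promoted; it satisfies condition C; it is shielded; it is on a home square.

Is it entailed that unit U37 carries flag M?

No

Forward chaining from the given facts derives: is immobilized, has attribute A1, is in state U, is removed, is in category K1, scores a point, has attribute J, is in category T, is classified as F1, controls the center, has attribute L1, satisfies condition A, has attribute C1, is in category P1, carries flag S, has moved this turn, is tagged V, is in check, has marker N, satisfies condition J1, carries flag S1, is pinned, is in state T1, is in state K, is blocked.
The only rule concluding "it carries flag M" is R2, which needs "it carries flag M1"; that is never established.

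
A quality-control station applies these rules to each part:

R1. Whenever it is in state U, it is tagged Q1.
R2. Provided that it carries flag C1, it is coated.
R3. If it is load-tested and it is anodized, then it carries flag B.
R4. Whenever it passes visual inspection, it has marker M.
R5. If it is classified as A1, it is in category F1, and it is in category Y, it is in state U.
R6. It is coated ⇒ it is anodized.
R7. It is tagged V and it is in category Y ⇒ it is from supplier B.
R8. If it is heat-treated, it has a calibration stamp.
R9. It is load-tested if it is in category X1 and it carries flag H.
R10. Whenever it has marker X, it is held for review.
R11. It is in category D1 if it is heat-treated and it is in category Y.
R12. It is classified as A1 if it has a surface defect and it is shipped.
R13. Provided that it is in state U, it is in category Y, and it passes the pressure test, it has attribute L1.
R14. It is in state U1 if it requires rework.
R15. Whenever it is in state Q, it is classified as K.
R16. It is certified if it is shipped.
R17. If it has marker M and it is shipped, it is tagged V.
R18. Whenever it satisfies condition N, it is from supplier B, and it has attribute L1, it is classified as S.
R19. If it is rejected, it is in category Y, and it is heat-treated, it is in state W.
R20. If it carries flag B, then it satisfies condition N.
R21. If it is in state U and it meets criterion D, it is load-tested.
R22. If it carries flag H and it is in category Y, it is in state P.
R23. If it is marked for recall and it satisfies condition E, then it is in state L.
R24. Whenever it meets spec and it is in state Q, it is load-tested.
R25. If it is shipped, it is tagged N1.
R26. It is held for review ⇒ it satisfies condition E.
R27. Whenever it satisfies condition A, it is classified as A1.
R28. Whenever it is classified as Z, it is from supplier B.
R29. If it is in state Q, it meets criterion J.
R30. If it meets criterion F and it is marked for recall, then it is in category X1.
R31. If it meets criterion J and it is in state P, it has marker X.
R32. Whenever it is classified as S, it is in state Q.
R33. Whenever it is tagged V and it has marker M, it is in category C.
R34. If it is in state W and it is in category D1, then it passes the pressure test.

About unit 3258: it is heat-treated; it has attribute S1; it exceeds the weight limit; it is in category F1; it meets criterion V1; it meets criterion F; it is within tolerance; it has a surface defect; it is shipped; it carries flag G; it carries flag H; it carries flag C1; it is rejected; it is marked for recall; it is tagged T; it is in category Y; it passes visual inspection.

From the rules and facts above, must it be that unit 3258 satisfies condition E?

Yes

By R2 (it carries flag C1): it is coated.
By R4 (it passes visual inspection): it has marker M.
By R6 (it is coated): it is anodized.
By R11 (it is heat-treated, it is in category Y): it is in category D1.
By R12 (it has a surface defect, it is shipped): it is classified as A1.
By R17 (it has marker M, it is shipped): it is tagged V.
By R19 (it is rejected, it is in category Y, it is heat-treated): it is in state W.
By R22 (it carries flag H, it is in category Y): it is in state P.
By R30 (it meets criterion F, it is marked for recall): it is in category X1.
By R34 (it is in state W, it is in category D1): it passes the pressure test.
By R5 (it is classified as A1, it is in category F1, it is in category Y): it is in state U.
By R7 (it is tagged V, it is in category Y): it is from supplier B.
By R9 (it is in category X1, it carries flag H): it is load-tested.
By R13 (it is in state U, it is in category Y, it passes the pressure test): it has attribute L1.
By R3 (it is load-tested, it is anodized): it carries flag B.
By R20 (it carries flag B): it satisfies condition N.
By R18 (it satisfies condition N, it is from supplier B, it has attribute L1): it is classified as S.
By R32 (it is classified as S): it is in state Q.
By R29 (it is in state Q): it meets criterion J.
By R31 (it meets criterion J, it is in state P): it has marker X.
By R10 (it has marker X): it is held for review.
By R26 (it is held for review): it satisfies condition E.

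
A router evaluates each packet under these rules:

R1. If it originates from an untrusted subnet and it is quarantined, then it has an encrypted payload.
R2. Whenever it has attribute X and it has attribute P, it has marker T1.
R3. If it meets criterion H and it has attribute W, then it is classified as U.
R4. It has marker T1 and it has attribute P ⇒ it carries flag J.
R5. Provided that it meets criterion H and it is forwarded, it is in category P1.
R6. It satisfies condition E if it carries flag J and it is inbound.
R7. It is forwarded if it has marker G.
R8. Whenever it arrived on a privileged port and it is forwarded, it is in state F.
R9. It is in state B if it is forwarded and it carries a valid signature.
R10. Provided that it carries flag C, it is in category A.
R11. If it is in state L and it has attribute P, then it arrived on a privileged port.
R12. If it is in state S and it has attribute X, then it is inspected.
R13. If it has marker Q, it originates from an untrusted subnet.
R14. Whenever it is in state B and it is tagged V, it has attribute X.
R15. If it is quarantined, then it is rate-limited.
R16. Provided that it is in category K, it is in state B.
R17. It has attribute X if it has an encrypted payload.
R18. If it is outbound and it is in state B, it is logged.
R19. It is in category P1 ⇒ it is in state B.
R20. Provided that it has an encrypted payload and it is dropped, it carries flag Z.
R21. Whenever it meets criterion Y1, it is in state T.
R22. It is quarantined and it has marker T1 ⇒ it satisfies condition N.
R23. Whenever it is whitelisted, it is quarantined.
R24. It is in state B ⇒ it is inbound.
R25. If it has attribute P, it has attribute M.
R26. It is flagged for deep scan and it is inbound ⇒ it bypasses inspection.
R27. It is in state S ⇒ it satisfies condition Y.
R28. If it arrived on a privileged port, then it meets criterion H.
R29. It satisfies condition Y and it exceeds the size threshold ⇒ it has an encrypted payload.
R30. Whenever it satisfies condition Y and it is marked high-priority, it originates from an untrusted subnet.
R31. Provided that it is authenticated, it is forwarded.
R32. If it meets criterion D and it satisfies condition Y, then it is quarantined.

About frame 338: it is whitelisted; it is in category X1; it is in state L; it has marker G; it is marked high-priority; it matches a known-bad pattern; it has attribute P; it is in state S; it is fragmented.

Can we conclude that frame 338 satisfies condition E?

Yes

By R7 (it has marker G): it is forwarded.
By R11 (it is in state L, it has attribute P): it arrived on a privileged port.
By R23 (it is whitelisted): it is quarantined.
By R27 (it is in state S): it satisfies condition Y.
By R28 (it arrived on a privileged port): it meets criterion H.
By R30 (it satisfies condition Y, it is marked high-priority): it originates from an untrusted subnet.
By R1 (it originates from an untrusted subnet, it is quarantined): it has an encrypted payload.
By R5 (it meets criterion H, it is forwarded): it is in category P1.
By R17 (it has an encrypted payload): it has attribute X.
By R19 (it is in category P1): it is in state B.
By R24 (it is in state B): it is inbound.
By R2 (it has attribute X, it has attribute P): it has marker T1.
By R4 (it has marker T1, it has attribute P): it carries flag J.
By R6 (it carries flag J, it is inbound): it satisfies condition E.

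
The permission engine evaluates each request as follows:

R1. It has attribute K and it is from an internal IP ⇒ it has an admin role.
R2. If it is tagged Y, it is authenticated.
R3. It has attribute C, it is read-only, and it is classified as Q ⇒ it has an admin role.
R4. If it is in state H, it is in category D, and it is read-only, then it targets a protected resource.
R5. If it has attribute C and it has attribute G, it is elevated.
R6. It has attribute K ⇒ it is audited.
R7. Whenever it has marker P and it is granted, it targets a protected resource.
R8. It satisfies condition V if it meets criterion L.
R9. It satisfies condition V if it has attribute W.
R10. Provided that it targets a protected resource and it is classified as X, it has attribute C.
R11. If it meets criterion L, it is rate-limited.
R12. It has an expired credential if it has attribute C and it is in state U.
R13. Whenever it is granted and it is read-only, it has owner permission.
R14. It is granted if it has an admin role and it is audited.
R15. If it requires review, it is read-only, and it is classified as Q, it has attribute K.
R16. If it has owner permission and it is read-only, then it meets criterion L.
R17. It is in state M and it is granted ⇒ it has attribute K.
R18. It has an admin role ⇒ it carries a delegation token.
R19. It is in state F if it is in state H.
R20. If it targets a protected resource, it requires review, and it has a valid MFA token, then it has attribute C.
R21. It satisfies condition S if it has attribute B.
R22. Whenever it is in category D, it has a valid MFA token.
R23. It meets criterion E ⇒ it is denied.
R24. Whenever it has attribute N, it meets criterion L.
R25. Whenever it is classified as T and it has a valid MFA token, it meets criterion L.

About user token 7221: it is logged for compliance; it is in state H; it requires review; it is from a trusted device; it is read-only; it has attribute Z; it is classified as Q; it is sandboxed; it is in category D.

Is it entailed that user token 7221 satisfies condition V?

Yes

By R4 (it is in state H, it is in category D, it is read-only): it targets a protected resource.
By R15 (it requires review, it is read-only, it is classified as Q): it has attribute K.
By R22 (it is in category D): it has a valid MFA token.
By R6 (it has attribute K): it is audited.
By R20 (it targets a protected resource, it requires review, it has a valid MFA token): it has attribute C.
By R3 (it has attribute C, it is read-only, it is classified as Q): it has an admin role.
By R14 (it has an admin role, it is audited): it is granted.
By R13 (it is granted, it is read-only): it has owner permission.
By R16 (it has owner permission, it is read-only): it meets criterion L.
By R8 (it meets criterion L): it satisfies condition V.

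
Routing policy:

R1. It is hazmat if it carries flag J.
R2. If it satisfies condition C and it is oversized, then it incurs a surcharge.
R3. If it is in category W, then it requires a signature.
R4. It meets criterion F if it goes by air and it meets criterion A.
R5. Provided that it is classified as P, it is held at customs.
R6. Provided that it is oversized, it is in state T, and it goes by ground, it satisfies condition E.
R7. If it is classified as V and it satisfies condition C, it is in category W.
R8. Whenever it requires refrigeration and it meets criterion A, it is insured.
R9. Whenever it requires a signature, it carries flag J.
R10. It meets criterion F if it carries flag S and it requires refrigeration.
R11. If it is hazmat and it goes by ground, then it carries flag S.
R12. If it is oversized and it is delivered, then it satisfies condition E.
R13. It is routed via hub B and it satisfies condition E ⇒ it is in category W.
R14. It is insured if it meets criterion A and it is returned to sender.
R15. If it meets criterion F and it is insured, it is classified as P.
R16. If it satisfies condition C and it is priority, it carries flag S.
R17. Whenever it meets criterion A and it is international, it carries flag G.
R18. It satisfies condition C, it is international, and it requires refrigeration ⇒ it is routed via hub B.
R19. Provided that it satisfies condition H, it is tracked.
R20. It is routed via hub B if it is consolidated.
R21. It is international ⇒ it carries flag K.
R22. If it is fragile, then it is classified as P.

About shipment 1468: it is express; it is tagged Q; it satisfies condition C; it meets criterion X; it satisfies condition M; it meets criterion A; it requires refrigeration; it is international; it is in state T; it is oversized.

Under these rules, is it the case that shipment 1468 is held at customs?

Forward chaining from the given facts derives: incurs a surcharge, is insured, carries flag G, is routed via hub B, carries flag K.
The only rule concluding "it is held at customs" is R5, which needs "it is classified as P"; that is never established.

No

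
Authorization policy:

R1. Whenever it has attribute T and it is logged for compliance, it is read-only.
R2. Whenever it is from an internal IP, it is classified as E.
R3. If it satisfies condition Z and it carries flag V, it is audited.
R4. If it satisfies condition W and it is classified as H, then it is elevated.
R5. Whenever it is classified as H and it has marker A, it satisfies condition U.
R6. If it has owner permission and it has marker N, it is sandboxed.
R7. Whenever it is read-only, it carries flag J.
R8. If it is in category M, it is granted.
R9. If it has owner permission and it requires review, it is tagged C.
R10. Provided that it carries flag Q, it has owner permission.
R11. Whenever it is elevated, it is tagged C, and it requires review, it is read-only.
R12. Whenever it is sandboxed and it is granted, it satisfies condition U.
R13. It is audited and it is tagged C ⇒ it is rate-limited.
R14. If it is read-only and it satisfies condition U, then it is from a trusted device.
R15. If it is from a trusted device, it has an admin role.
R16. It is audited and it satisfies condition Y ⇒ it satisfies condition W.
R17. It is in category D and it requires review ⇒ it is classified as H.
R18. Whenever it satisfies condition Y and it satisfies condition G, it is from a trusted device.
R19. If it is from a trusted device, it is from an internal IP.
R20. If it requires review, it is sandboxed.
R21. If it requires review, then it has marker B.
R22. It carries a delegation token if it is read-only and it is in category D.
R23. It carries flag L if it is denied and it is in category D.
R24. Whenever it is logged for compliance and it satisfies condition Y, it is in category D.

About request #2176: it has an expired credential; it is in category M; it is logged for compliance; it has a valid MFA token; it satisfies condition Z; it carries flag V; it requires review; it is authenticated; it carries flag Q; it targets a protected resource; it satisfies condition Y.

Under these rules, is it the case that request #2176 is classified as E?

By R3 (it satisfies condition Z, it carries flag V): it is audited.
By R8 (it is in category M): it is granted.
By R10 (it carries flag Q): it has owner permission.
By R16 (it is audited, it satisfies condition Y): it satisfies condition W.
By R20 (it requires review): it is sandboxed.
By R24 (it is logged for compliance, it satisfies condition Y): it is in category D.
By R9 (it has owner permission, it requires review): it is tagged C.
By R12 (it is sandboxed, it is granted): it satisfies condition U.
By R17 (it is in category D, it requires review): it is classified as H.
By R4 (it satisfies condition W, it is classified as H): it is elevated.
By R11 (it is elevated, it is tagged C, it requires review): it is read-only.
By R14 (it is read-only, it satisfies condition U): it is from a trusted device.
By R19 (it is from a trusted device): it is from an internal IP.
By R2 (it is from an internal IP): it is classified as E.

Yes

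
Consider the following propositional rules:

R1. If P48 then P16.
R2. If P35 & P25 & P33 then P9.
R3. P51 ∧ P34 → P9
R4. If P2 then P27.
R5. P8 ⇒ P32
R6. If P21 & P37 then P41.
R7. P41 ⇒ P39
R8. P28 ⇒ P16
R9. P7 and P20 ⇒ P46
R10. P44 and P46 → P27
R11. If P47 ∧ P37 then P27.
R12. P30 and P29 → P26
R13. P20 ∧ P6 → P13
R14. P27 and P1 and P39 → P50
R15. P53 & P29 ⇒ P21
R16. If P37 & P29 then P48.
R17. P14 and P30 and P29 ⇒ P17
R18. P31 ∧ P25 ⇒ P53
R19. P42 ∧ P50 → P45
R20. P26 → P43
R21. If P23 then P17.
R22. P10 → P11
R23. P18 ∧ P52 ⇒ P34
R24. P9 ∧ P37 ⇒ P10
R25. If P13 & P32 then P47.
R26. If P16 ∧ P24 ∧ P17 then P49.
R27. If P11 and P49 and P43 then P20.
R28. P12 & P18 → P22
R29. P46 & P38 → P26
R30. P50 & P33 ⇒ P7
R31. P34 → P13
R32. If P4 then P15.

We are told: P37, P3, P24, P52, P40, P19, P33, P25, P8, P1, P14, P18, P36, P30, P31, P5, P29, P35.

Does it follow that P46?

P9  (by R2: P35, P25, P33)
P32  (by R5: P8)
P26  (by R12: P30, P29)
P48  (by R16: P37, P29)
P17  (by R17: P14, P30, P29)
P53  (by R18: P31, P25)
P43  (by R20: P26)
P34  (by R23: P18, P52)
P10  (by R24: P9, P37)
P13  (by R31: P34)
P16  (by R1: P48)
P21  (by R15: P53, P29)
P11  (by R22: P10)
P47  (by R25: P13, P32)
P49  (by R26: P16, P24, P17)
P20  (by R27: P11, P49, P43)
P41  (by R6: P21, P37)
P39  (by R7: P41)
P27  (by R11: P47, P37)
P50  (by R14: P27, P1, P39)
P7  (by R30: P50, P33)
P46  (by R9: P7, P20)

Yes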